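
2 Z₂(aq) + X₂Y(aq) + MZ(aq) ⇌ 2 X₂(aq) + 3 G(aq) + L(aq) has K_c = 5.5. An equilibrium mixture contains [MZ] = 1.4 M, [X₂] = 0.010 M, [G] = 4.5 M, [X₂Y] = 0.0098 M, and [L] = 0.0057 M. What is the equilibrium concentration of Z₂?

At equilibrium, K_c = [X₂]²·[G]³·[L] / ([Z₂]²·[X₂Y]·[MZ]) = 5.5.
(0.010)²·(4.5)³·(0.0057) / (([Z₂])²·(0.0098)·(1.4)) = 5.5
[Z₂]² = 6.88×10⁻⁴ ⇒ [Z₂] = 0.026 M

[Z₂] = 0.026 M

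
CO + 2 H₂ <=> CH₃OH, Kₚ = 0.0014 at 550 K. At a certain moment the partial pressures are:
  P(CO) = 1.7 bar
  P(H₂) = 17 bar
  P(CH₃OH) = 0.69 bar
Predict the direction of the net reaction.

Qₚ = P(CH₃OH) / (P(CO)·P(H₂)²) = (0.69) / ((1.7)·(17)²) = 0.0014
Qₚ = 0.0014 = Kₚ, so the system is already at equilibrium.

neither direction; the system is at equilibrium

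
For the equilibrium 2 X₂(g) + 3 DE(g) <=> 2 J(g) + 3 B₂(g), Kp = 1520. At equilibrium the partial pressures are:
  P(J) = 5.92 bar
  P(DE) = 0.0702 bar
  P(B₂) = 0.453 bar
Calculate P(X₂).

At equilibrium, Kp = P(J)²·P(B₂)³ / (P(X₂)²·P(DE)³) = 1520.
(5.92)²·(0.453)³ / ((P(X₂))²·(0.0702)³) = 1520
P(X₂)² = 6.20 ⇒ P(X₂) = 2.49 bar

P(X₂) = 2.49 bar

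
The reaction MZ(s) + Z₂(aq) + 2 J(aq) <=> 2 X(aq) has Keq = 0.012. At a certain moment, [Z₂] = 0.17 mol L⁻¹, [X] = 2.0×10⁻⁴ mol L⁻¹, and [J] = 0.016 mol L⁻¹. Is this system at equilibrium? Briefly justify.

no; Q < K, reaction proceeds forward

(MZ is a pure solid — omitted from Q.)
Q = [X]² / ([Z₂]·[J]²) = (2.0×10⁻⁴)² / ((0.17)·(0.016)²) = 9.2×10⁻⁴
Q = 9.2×10⁻⁴ < Keq = 0.012: net forward reaction.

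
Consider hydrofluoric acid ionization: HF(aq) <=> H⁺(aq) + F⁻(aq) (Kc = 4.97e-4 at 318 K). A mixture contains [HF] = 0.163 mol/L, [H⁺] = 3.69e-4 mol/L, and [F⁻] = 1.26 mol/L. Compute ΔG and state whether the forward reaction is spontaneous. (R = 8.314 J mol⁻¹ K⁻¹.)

Qc = [H⁺]·[F⁻] / [HF] = (3.69e-4)·(1.26) / (0.163) = 0.00285
ΔG = RT ln(Qc/Kc) = (8.314 J mol⁻¹ K⁻¹)(318 K) × ln(0.00285/4.97e-4)
   = (2.644 kJ/mol)(1.746) = 4.62 kJ/mol
ΔG > 0, so the forward reaction is non-spontaneous (proceeds in reverse).

ΔG = 4.62 kJ/mol; the forward reaction is non-spontaneous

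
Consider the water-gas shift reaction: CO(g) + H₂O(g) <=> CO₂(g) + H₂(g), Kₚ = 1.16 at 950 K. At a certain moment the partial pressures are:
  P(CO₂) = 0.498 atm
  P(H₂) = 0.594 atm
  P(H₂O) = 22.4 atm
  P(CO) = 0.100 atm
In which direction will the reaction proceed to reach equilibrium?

in the forward direction

Qₚ = P(CO₂)·P(H₂) / (P(CO)·P(H₂O)) = (0.498)·(0.594) / ((0.100)·(22.4)) = 0.132
Qₚ = 0.132 < Kₚ = 1.16, so the forward reaction proceeds.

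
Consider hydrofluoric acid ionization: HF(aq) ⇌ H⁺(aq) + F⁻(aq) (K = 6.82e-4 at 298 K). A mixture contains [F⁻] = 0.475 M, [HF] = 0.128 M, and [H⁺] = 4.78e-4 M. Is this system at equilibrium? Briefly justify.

Q = [H⁺]·[F⁻] / [HF] = (4.78e-4)·(0.475) / (0.128) = 0.00177
Q = 0.00177 > K = 6.82e-4: net reverse reaction.

no; Q > K, reaction proceeds in reverse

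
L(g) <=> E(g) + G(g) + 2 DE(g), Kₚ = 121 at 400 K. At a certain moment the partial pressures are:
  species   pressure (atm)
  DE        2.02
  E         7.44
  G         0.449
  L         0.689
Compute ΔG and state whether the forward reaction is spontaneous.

ΔG = -6.02 kJ/mol; the forward reaction is spontaneous

Qₚ = P(E)·P(G)·P(DE)² / P(L) = (7.44)·(0.449)·(2.02)² / (0.689) = 19.8
ΔG = RT ln(Qₚ/Kₚ) = (8.314 J mol⁻¹ K⁻¹)(400 K) × ln(19.8/121)
   = (3.326 kJ/mol)(-1.810) = -6.02 kJ/mol
ΔG < 0, so the forward reaction is spontaneous (proceeds forward).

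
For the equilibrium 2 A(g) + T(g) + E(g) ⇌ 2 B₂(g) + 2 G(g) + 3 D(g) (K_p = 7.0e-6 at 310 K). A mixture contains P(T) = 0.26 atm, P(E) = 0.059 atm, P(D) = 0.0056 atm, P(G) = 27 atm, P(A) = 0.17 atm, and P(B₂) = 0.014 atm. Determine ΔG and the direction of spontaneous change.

Q_p = P(B₂)²·P(G)²·P(D)³ / (P(A)²·P(T)·P(E)) = (0.014)²·(27)²·(0.0056)³ / ((0.17)²·(0.26)·(0.059)) = 5.66e-5
ΔG = RT ln(Q_p/K_p) = (8.314 J mol⁻¹ K⁻¹)(310 K) × ln(5.66e-5/7.0e-6)
   = (2.577 kJ/mol)(2.090) = 5.39 kJ/mol
ΔG > 0, so the forward reaction is non-spontaneous (proceeds in reverse).

ΔG = 5.39 kJ/mol; the forward reaction is non-spontaneous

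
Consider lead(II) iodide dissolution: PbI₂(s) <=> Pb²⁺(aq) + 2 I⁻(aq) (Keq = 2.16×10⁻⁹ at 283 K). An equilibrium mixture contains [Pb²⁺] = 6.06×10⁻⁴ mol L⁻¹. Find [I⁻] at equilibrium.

[I⁻] = 0.00189 mol L⁻¹

(PbI₂ is a pure solid — omitted from Keq.)
At equilibrium, Keq = [Pb²⁺]·[I⁻]² = 2.16×10⁻⁹.
(6.06×10⁻⁴)·([I⁻])² = 2.16×10⁻⁹
[I⁻]² = 3.56×10⁻⁶ ⇒ [I⁻] = 0.00189 mol L⁻¹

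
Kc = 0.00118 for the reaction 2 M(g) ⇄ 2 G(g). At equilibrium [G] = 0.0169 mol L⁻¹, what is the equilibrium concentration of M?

[M] = 0.492 mol L⁻¹

At equilibrium, Kc = [G]² / [M]² = 0.00118.
(0.0169)² / ([M])² = 0.00118
[M]² = 0.242 ⇒ [M] = 0.492 mol L⁻¹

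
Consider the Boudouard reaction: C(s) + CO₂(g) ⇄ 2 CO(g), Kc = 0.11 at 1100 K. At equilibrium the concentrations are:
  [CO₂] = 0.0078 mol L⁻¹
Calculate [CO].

(C is a pure solid — omitted from Kc.)
At equilibrium, Kc = [CO]² / [CO₂] = 0.11.
([CO])² / (0.0078) = 0.11
[CO]² = 8.58e-4 ⇒ [CO] = 0.029 mol L⁻¹

[CO] = 0.029 mol L⁻¹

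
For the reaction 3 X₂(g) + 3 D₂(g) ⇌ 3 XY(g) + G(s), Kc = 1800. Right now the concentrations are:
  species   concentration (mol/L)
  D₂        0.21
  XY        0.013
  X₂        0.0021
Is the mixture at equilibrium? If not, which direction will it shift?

no; Q > K, reaction proceeds in reverse

(G is a pure solid — omitted from Qc.)
Qc = [XY]³ / ([X₂]³·[D₂]³) = (0.013)³ / ((0.0021)³·(0.21)³) = 26000
Qc = 26000 > Kc = 1800: net reverse reaction.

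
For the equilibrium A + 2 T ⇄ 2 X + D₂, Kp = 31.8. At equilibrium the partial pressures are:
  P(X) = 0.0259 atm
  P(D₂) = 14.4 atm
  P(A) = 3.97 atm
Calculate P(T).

At equilibrium, Kp = P(X)²·P(D₂) / (P(A)·P(T)²) = 31.8.
(0.0259)²·(14.4) / ((3.97)·(P(T))²) = 31.8
P(T)² = 7.65e-5 ⇒ P(T) = 0.00875 atm

P(T) = 0.00875 atm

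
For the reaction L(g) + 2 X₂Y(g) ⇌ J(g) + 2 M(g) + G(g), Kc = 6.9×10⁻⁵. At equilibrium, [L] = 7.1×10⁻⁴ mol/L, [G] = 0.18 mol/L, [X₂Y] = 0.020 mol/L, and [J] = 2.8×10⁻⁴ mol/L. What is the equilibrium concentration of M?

At equilibrium, Kc = [J]·[M]²·[G] / ([L]·[X₂Y]²) = 6.9×10⁻⁵.
(2.8×10⁻⁴)·([M])²·(0.18) / ((7.1×10⁻⁴)·(0.020)²) = 6.9×10⁻⁵
[M]² = 3.89×10⁻⁷ ⇒ [M] = 6.2×10⁻⁴ mol/L

[M] = 6.2×10⁻⁴ mol/L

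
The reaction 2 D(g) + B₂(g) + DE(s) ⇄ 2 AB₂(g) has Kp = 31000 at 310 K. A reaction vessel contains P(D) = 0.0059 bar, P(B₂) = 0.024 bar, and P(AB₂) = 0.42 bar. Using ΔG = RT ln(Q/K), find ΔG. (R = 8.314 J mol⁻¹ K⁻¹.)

ΔG = 4.94 kJ/mol

(DE is a pure solid — omitted from Qp.)
Qp = P(AB₂)² / (P(D)²·P(B₂)) = (0.42)² / ((0.0059)²·(0.024)) = 2.11e5
ΔG = RT ln(Qp/Kp) = (8.314 J mol⁻¹ K⁻¹)(310 K) × ln(2.11e5/31000)
   = (2.577 kJ/mol)(1.918) = 4.94 kJ/mol
ΔG > 0, so the forward reaction is non-spontaneous (proceeds in reverse).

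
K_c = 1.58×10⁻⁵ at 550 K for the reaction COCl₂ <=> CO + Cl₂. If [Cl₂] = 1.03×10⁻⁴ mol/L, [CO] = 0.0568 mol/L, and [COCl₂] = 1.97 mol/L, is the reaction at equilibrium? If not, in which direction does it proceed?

toward products

Q_c = [CO]·[Cl₂] / [COCl₂] = (0.0568)·(1.03×10⁻⁴) / (1.97) = 2.97×10⁻⁶
Q_c = 2.97×10⁻⁶ < K_c = 1.58×10⁻⁵, so the forward reaction proceeds.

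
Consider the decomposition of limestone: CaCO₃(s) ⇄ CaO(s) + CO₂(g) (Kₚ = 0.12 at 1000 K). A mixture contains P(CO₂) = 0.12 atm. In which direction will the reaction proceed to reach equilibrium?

at equilibrium

(CaCO₃, CaO are pure solids — omitted from Qₚ.)
Qₚ = P(CO₂) = 0.12
Qₚ = 0.12 = Kₚ, so the system is already at equilibrium.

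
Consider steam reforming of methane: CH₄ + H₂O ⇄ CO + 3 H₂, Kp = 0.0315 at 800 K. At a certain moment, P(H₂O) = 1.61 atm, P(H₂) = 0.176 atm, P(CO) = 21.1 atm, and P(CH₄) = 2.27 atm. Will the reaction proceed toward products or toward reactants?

Qp = P(CO)·P(H₂)³ / (P(CH₄)·P(H₂O)) = (21.1)·(0.176)³ / ((2.27)·(1.61)) = 0.0315
Qp = 0.0315 = Kp, so the system is already at equilibrium.

at equilibrium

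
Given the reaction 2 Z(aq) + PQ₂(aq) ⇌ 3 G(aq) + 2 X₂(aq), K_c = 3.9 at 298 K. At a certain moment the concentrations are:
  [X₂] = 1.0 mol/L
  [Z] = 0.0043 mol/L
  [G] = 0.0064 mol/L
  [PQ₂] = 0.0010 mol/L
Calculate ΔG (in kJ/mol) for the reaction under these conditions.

Q_c = [G]³·[X₂]² / ([Z]²·[PQ₂]) = (0.0064)³·(1.0)² / ((0.0043)²·(0.0010)) = 14.2
ΔG = RT ln(Q_c/K_c) = (8.314 J mol⁻¹ K⁻¹)(298 K) × ln(14.2/3.9)
   = (2.478 kJ/mol)(1.292) = 3.20 kJ/mol
ΔG > 0, so the forward reaction is non-spontaneous (proceeds in reverse).

ΔG = 3.20 kJ/mol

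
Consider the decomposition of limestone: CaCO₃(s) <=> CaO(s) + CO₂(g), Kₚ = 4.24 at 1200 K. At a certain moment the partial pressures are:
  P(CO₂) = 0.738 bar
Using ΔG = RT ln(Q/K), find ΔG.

ΔG = -17.4 kJ/mol

(CaCO₃, CaO are pure solids — omitted from Qₚ.)
Qₚ = P(CO₂) = 0.738
ΔG = RT ln(Qₚ/Kₚ) = (8.314 J mol⁻¹ K⁻¹)(1200 K) × ln(0.738/4.24)
   = (9.977 kJ/mol)(-1.748) = -17.4 kJ/mol
ΔG < 0, so the forward reaction is spontaneous (proceeds forward).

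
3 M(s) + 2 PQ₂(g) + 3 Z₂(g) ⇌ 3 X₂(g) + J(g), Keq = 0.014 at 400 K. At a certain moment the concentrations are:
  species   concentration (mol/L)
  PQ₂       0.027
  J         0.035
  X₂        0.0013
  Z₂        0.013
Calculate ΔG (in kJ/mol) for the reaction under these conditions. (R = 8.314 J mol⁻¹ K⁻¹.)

(M is a pure solid — omitted from Q.)
Q = [X₂]³·[J] / ([PQ₂]²·[Z₂]³) = (0.0013)³·(0.035) / ((0.027)²·(0.013)³) = 0.0480
ΔG = RT ln(Q/Keq) = (8.314 J mol⁻¹ K⁻¹)(400 K) × ln(0.0480/0.014)
   = (3.326 kJ/mol)(1.232) = 4.10 kJ/mol
ΔG > 0, so the forward reaction is non-spontaneous (proceeds in reverse).

ΔG = 4.10 kJ/mol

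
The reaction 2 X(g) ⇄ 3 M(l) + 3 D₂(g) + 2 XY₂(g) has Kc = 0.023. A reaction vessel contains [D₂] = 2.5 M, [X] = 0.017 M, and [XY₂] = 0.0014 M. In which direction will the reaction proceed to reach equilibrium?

reverse (toward reactants)

(M is a pure liquid — omitted from Qc.)
Qc = [D₂]³·[XY₂]² / [X]² = (2.5)³·(0.0014)² / (0.017)² = 0.11
Qc = 0.11 > Kc = 0.023, so the reverse reaction proceeds.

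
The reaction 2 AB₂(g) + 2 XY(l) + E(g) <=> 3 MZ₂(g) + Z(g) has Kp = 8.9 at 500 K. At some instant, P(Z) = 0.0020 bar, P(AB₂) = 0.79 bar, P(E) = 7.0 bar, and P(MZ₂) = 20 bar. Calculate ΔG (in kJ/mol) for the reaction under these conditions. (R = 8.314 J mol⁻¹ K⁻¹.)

(XY is a pure liquid — omitted from Qp.)
Qp = P(MZ₂)³·P(Z) / (P(AB₂)²·P(E)) = (20)³·(0.0020) / ((0.79)²·(7.0)) = 3.66
ΔG = RT ln(Qp/Kp) = (8.314 J mol⁻¹ K⁻¹)(500 K) × ln(3.66/8.9)
   = (4.157 kJ/mol)(-0.8886) = -3.69 kJ/mol
ΔG < 0, so the forward reaction is spontaneous (proceeds forward).

ΔG = -3.69 kJ/mol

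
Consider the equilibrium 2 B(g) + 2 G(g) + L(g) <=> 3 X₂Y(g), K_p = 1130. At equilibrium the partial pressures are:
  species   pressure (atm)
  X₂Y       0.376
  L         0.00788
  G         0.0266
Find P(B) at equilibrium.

P(B) = 2.90 atm

At equilibrium, K_p = P(X₂Y)³ / (P(B)²·P(G)²·P(L)) = 1130.
(0.376)³ / ((P(B))²·(0.0266)²·(0.00788)) = 1130
P(B)² = 8.44 ⇒ P(B) = 2.90 atm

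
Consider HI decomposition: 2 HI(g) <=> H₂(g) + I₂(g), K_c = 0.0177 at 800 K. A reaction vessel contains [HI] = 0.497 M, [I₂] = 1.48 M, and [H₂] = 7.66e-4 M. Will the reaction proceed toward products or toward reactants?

forward (toward products)

Q_c = [H₂]·[I₂] / [HI]² = (7.66e-4)·(1.48) / (0.497)² = 0.00459
Q_c = 0.00459 < K_c = 0.0177, so the forward reaction proceeds.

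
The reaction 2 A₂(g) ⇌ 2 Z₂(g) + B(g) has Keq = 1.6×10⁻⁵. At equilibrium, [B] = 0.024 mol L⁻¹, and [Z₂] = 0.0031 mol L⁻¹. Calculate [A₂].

At equilibrium, Keq = [Z₂]²·[B] / [A₂]² = 1.6×10⁻⁵.
(0.0031)²·(0.024) / ([A₂])² = 1.6×10⁻⁵
[A₂]² = 0.0144 ⇒ [A₂] = 0.12 mol L⁻¹

[A₂] = 0.12 mol L⁻¹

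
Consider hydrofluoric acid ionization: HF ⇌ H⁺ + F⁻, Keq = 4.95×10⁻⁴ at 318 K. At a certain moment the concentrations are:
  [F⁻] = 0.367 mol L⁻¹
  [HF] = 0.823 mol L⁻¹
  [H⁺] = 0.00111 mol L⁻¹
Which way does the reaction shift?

neither direction; the system is at equilibrium

Q = [H⁺]·[F⁻] / [HF] = (0.00111)·(0.367) / (0.823) = 4.95×10⁻⁴
Q = 4.95×10⁻⁴ = Keq, so the system is already at equilibrium.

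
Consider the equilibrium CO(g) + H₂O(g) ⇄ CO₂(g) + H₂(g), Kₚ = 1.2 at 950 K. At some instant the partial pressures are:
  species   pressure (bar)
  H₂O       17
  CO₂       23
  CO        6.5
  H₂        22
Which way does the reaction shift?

reverse (toward reactants)

Qₚ = P(CO₂)·P(H₂) / (P(CO)·P(H₂O)) = (23)·(22) / ((6.5)·(17)) = 4.6
Qₚ = 4.6 > Kₚ = 1.2, so the reverse reaction proceeds.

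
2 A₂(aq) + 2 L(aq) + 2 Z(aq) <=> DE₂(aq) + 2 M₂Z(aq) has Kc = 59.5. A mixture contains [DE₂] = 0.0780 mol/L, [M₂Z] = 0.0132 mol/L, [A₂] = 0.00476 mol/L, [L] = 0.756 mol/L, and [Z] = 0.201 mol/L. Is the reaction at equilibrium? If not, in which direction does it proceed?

Qc = [DE₂]·[M₂Z]² / ([A₂]²·[L]²·[Z]²) = (0.0780)·(0.0132)² / ((0.00476)²·(0.756)²·(0.201)²) = 26.0
Qc = 26.0 < Kc = 59.5, so the forward reaction proceeds.

in the forward direction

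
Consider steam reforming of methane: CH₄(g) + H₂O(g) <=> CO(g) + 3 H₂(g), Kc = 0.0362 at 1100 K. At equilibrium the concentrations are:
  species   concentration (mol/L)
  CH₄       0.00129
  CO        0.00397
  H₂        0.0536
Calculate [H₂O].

At equilibrium, Kc = [CO]·[H₂]³ / ([CH₄]·[H₂O]) = 0.0362.
(0.00397)·(0.0536)³ / ((0.00129)·([H₂O])) = 0.0362
[H₂O] = 0.0131 mol/L

[H₂O] = 0.0131 mol/L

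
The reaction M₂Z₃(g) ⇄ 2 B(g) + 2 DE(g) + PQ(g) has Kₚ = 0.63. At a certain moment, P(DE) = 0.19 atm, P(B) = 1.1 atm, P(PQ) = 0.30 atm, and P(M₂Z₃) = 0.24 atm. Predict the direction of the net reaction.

to the right

Qₚ = P(B)²·P(DE)²·P(PQ) / P(M₂Z₃) = (1.1)²·(0.19)²·(0.30) / (0.24) = 0.055
Qₚ = 0.055 < Kₚ = 0.63, so the forward reaction proceeds.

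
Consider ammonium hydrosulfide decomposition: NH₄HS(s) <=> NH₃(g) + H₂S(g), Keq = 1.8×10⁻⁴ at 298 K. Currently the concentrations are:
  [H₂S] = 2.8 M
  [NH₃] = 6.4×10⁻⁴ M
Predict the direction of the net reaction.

(NH₄HS is a pure solid — omitted from Q.)
Q = [NH₃]·[H₂S] = (6.4×10⁻⁴)·(2.8) = 0.0018
Q = 0.0018 > Keq = 1.8×10⁻⁴, so the reverse reaction proceeds.

reverse (toward reactants)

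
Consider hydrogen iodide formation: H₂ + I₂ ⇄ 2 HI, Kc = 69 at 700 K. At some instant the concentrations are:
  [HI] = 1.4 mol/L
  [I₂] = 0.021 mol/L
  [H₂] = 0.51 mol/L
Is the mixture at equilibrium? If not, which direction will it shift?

no; Q > K, reaction proceeds in reverse

Qc = [HI]² / ([H₂]·[I₂]) = (1.4)² / ((0.51)·(0.021)) = 180
Qc = 180 > Kc = 69: net reverse reaction.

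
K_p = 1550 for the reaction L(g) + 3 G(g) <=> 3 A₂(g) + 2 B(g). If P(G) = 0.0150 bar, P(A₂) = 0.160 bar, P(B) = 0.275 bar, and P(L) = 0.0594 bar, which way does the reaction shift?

Q_p = P(A₂)³·P(B)² / (P(L)·P(G)³) = (0.160)³·(0.275)² / ((0.0594)·(0.0150)³) = 1550
Q_p = 1550 = K_p, so the system is already at equilibrium.

at equilibrium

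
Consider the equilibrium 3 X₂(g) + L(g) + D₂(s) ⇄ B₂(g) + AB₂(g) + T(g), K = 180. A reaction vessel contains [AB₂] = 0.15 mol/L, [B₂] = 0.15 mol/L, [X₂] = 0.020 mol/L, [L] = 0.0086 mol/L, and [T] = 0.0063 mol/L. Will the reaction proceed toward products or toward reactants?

toward reactants

(D₂ is a pure solid — omitted from Q.)
Q = [B₂]·[AB₂]·[T] / ([X₂]³·[L]) = (0.15)·(0.15)·(0.0063) / ((0.020)³·(0.0086)) = 2100
Q = 2100 > K = 180, so the reverse reaction proceeds.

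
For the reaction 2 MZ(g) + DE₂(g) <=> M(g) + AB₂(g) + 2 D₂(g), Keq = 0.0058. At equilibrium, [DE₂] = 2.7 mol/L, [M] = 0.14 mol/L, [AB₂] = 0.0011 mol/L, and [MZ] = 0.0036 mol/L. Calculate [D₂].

At equilibrium, Keq = [M]·[AB₂]·[D₂]² / ([MZ]²·[DE₂]) = 0.0058.
(0.14)·(0.0011)·([D₂])² / ((0.0036)²·(2.7)) = 0.0058
[D₂]² = 0.00132 ⇒ [D₂] = 0.036 mol/L

[D₂] = 0.036 mol/L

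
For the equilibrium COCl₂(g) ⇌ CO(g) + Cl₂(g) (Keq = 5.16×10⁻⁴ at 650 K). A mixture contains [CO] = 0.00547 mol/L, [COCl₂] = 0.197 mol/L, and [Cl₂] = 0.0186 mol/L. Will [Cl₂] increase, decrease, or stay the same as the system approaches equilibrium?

stay the same

Q = [CO]·[Cl₂] / [COCl₂] = (0.00547)·(0.0186) / (0.197) = 5.16×10⁻⁴
Q = 5.16×10⁻⁴ = Keq; the system is at equilibrium.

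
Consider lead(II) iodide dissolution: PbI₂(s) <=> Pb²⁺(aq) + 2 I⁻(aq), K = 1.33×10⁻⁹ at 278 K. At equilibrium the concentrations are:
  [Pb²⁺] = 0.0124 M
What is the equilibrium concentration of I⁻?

[I⁻] = 3.28×10⁻⁴ M

(PbI₂ is a pure solid — omitted from K.)
At equilibrium, K = [Pb²⁺]·[I⁻]² = 1.33×10⁻⁹.
(0.0124)·([I⁻])² = 1.33×10⁻⁹
[I⁻]² = 1.07×10⁻⁷ ⇒ [I⁻] = 3.28×10⁻⁴ M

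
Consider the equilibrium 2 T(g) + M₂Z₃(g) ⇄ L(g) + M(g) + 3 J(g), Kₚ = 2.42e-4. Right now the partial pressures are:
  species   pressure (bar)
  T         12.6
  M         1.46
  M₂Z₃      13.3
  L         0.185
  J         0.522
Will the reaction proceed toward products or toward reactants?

in the forward direction

Qₚ = P(L)·P(M)·P(J)³ / (P(T)²·P(M₂Z₃)) = (0.185)·(1.46)·(0.522)³ / ((12.6)²·(13.3)) = 1.82e-5
Qₚ = 1.82e-5 < Kₚ = 2.42e-4, so the forward reaction proceeds.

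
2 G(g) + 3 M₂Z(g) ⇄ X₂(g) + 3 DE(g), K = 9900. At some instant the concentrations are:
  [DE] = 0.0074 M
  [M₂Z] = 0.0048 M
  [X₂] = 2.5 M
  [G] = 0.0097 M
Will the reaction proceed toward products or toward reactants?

reverse (toward reactants)

Q = [X₂]·[DE]³ / ([G]²·[M₂Z]³) = (2.5)·(0.0074)³ / ((0.0097)²·(0.0048)³) = 97000
Q = 97000 > K = 9900, so the reverse reaction proceeds.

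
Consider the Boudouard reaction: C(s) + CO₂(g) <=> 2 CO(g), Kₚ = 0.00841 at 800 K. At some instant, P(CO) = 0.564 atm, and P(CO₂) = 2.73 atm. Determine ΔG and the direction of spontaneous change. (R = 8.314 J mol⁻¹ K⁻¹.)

(C is a pure solid — omitted from Qₚ.)
Qₚ = P(CO)² / P(CO₂) = (0.564)² / (2.73) = 0.117
ΔG = RT ln(Qₚ/Kₚ) = (8.314 J mol⁻¹ K⁻¹)(800 K) × ln(0.117/0.00841)
   = (6.651 kJ/mol)(2.633) = 17.5 kJ/mol
ΔG > 0, so the forward reaction is non-spontaneous (proceeds in reverse).

ΔG = 17.5 kJ/mol; the forward reaction is non-spontaneous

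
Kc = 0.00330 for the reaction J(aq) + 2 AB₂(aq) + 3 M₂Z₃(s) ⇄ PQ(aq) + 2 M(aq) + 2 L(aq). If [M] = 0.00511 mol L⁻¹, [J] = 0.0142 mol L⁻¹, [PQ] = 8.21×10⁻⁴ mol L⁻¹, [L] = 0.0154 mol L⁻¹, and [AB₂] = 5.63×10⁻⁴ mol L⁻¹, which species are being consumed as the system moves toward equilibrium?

(M₂Z₃ is a pure solid — omitted from Qc.)
Qc = [PQ]·[M]²·[L]² / ([J]·[AB₂]²) = (8.21×10⁻⁴)·(0.00511)²·(0.0154)² / ((0.0142)·(5.63×10⁻⁴)²) = 0.00113
Qc = 0.00113 < Kc = 0.00330: net forward reaction.

J, AB₂, M₂Z₃ (reactants)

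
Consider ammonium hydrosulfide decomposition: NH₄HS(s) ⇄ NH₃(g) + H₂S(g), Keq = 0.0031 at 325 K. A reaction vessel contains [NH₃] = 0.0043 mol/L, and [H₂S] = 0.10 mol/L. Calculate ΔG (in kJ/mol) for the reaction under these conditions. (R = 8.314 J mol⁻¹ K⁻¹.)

(NH₄HS is a pure solid — omitted from Q.)
Q = [NH₃]·[H₂S] = (0.0043)·(0.10) = 4.30×10⁻⁴
ΔG = RT ln(Q/Keq) = (8.314 J mol⁻¹ K⁻¹)(325 K) × ln(4.30×10⁻⁴/0.0031)
   = (2.702 kJ/mol)(-1.975) = -5.34 kJ/mol
ΔG < 0, so the forward reaction is spontaneous (proceeds forward).

ΔG = -5.34 kJ/mol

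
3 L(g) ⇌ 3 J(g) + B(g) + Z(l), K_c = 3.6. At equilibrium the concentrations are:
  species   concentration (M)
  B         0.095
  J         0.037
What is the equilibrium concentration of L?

[L] = 0.011 M

(Z is a pure liquid — omitted from K_c.)
At equilibrium, K_c = [J]³·[B] / [L]³ = 3.6.
(0.037)³·(0.095) / ([L])³ = 3.6
[L]³ = 1.34×10⁻⁶ ⇒ [L] = 0.011 M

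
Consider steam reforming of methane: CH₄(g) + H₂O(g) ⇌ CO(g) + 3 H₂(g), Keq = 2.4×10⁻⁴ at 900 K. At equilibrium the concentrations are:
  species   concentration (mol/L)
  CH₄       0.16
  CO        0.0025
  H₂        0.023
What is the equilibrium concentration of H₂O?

[H₂O] = 7.9×10⁻⁴ mol/L

At equilibrium, Keq = [CO]·[H₂]³ / ([CH₄]·[H₂O]) = 2.4×10⁻⁴.
(0.0025)·(0.023)³ / ((0.16)·([H₂O])) = 2.4×10⁻⁴
[H₂O] = 7.92×10⁻⁴ = 7.9×10⁻⁴ mol/L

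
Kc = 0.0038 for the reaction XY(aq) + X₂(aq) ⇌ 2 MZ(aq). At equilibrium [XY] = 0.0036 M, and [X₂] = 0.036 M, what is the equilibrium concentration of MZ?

At equilibrium, Kc = [MZ]² / ([XY]·[X₂]) = 0.0038.
([MZ])² / ((0.0036)·(0.036)) = 0.0038
[MZ]² = 4.92×10⁻⁷ ⇒ [MZ] = 7.0×10⁻⁴ M

[MZ] = 7.0×10⁻⁴ M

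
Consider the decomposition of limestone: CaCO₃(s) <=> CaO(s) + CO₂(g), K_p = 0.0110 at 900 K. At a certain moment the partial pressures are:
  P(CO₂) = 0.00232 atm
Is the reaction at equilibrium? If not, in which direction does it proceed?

(CaCO₃, CaO are pure solids — omitted from Q_p.)
Q_p = P(CO₂) = 0.00232
Q_p = 0.00232 < K_p = 0.0110, so the forward reaction proceeds.

to the right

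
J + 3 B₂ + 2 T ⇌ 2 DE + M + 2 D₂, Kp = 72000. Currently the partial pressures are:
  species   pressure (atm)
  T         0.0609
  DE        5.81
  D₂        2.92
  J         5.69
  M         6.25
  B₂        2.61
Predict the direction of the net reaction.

Qp = P(DE)²·P(M)·P(D₂)² / (P(J)·P(B₂)³·P(T)²) = (5.81)²·(6.25)·(2.92)² / ((5.69)·(2.61)³·(0.0609)²) = 4790
Qp = 4790 < Kp = 72000, so the forward reaction proceeds.

toward products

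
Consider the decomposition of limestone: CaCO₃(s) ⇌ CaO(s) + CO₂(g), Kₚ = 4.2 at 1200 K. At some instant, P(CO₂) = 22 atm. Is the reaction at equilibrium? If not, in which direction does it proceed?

to the left

(CaCO₃, CaO are pure solids — omitted from Qₚ.)
Qₚ = P(CO₂) = 22
Qₚ = 22 > Kₚ = 4.2, so the reverse reaction proceeds.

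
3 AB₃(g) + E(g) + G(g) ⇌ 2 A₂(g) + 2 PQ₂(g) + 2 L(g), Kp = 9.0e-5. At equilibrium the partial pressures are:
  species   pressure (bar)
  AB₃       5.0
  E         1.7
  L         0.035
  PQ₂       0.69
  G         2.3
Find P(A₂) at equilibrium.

P(A₂) = 8.7 bar

At equilibrium, Kp = P(A₂)²·P(PQ₂)²·P(L)² / (P(AB₃)³·P(E)·P(G)) = 9.0e-5.
(P(A₂))²·(0.69)²·(0.035)² / ((5.0)³·(1.7)·(2.3)) = 9.0e-5
P(A₂)² = 75.4 ⇒ P(A₂) = 8.7 bar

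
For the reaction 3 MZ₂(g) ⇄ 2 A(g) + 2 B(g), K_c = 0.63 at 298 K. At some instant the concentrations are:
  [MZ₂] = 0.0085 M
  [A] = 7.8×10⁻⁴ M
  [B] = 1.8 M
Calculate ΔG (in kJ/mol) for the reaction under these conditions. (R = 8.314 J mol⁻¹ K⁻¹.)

Q_c = [A]²·[B]² / [MZ₂]³ = (7.8×10⁻⁴)²·(1.8)² / (0.0085)³ = 3.21
ΔG = RT ln(Q_c/K_c) = (8.314 J mol⁻¹ K⁻¹)(298 K) × ln(3.21/0.63)
   = (2.478 kJ/mol)(1.628) = 4.03 kJ/mol
ΔG > 0, so the forward reaction is non-spontaneous (proceeds in reverse).

ΔG = 4.03 kJ/mol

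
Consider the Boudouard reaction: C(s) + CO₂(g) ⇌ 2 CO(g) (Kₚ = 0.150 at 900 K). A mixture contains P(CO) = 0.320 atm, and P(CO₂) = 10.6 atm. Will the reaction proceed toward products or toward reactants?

toward products

(C is a pure solid — omitted from Qₚ.)
Qₚ = P(CO)² / P(CO₂) = (0.320)² / (10.6) = 0.00966
Qₚ = 0.00966 < Kₚ = 0.150, so the forward reaction proceeds.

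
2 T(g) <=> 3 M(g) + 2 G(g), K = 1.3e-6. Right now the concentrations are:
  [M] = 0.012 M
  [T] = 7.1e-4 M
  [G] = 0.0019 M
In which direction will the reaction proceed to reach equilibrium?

Q = [M]³·[G]² / [T]² = (0.012)³·(0.0019)² / (7.1e-4)² = 1.2e-5
Q = 1.2e-5 > K = 1.3e-6, so the reverse reaction proceeds.

in the reverse direction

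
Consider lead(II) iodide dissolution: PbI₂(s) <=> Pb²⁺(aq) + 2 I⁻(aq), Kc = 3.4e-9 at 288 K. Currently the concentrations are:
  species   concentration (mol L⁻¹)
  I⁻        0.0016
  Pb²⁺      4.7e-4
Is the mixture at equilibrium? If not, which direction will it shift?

no; Q < K, reaction proceeds forward

(PbI₂ is a pure solid — omitted from Qc.)
Qc = [Pb²⁺]·[I⁻]² = (4.7e-4)·(0.0016)² = 1.2e-9
Qc = 1.2e-9 < Kc = 3.4e-9: net forward reaction.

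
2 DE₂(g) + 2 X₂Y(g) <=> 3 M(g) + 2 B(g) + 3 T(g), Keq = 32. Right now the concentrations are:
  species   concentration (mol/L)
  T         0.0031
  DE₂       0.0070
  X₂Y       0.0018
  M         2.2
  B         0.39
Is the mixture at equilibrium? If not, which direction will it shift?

no; Q > K, reaction proceeds in reverse

Q = [M]³·[B]²·[T]³ / ([DE₂]²·[X₂Y]²) = (2.2)³·(0.39)²·(0.0031)³ / ((0.0070)²·(0.0018)²) = 300
Q = 300 > Keq = 32: net reverse reaction.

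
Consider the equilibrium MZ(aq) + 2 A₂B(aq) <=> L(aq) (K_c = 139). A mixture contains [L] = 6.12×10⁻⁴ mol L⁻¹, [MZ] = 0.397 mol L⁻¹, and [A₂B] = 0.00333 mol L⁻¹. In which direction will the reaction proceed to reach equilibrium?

at equilibrium

Q_c = [L] / ([MZ]·[A₂B]²) = (6.12×10⁻⁴) / ((0.397)·(0.00333)²) = 139
Q_c = 139 = K_c, so the system is already at equilibrium.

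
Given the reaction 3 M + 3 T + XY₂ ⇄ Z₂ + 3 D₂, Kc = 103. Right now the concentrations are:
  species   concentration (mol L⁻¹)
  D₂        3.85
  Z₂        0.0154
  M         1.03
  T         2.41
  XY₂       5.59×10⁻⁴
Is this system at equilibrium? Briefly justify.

yes, at equilibrium

Qc = [Z₂]·[D₂]³ / ([M]³·[T]³·[XY₂]) = (0.0154)·(3.85)³ / ((1.03)³·(2.41)³·(5.59×10⁻⁴)) = 103
Qc = 103 = Kc; the system is at equilibrium.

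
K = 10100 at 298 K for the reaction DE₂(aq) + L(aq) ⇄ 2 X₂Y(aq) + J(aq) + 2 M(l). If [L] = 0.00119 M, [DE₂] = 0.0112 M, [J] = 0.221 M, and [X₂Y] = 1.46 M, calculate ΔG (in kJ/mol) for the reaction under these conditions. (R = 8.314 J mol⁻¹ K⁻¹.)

(M is a pure liquid — omitted from Q.)
Q = [X₂Y]²·[J] / ([DE₂]·[L]) = (1.46)²·(0.221) / ((0.0112)·(0.00119)) = 35300
ΔG = RT ln(Q/K) = (8.314 J mol⁻¹ K⁻¹)(298 K) × ln(35300/10100)
   = (2.478 kJ/mol)(1.251) = 3.10 kJ/mol
ΔG > 0, so the forward reaction is non-spontaneous (proceeds in reverse).

ΔG = 3.10 kJ/mol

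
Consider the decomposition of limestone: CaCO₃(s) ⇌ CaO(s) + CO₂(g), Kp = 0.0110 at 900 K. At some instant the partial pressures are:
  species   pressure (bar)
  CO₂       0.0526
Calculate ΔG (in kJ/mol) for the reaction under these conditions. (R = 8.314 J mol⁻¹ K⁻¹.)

(CaCO₃, CaO are pure solids — omitted from Qp.)
Qp = P(CO₂) = 0.0526
ΔG = RT ln(Qp/Kp) = (8.314 J mol⁻¹ K⁻¹)(900 K) × ln(0.0526/0.0110)
   = (7.483 kJ/mol)(1.565) = 11.7 kJ/mol
ΔG > 0, so the forward reaction is non-spontaneous (proceeds in reverse).

ΔG = 11.7 kJ/mol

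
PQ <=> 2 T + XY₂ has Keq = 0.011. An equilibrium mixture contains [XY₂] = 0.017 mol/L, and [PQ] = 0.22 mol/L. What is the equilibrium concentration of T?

At equilibrium, Keq = [T]²·[XY₂] / [PQ] = 0.011.
([T])²·(0.017) / (0.22) = 0.011
[T]² = 0.142 ⇒ [T] = 0.38 mol/L

[T] = 0.38 mol/L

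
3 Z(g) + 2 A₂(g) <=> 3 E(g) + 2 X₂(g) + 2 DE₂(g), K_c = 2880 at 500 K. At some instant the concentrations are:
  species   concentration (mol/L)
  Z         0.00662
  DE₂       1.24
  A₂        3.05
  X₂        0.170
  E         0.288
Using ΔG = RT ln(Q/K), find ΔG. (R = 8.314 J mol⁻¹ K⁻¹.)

ΔG = -8.28 kJ/mol

Q_c = [E]³·[X₂]²·[DE₂]² / ([Z]³·[A₂]²) = (0.288)³·(0.170)²·(1.24)² / ((0.00662)³·(3.05)²) = 393
ΔG = RT ln(Q_c/K_c) = (8.314 J mol⁻¹ K⁻¹)(500 K) × ln(393/2880)
   = (4.157 kJ/mol)(-1.992) = -8.28 kJ/mol
ΔG < 0, so the forward reaction is spontaneous (proceeds forward).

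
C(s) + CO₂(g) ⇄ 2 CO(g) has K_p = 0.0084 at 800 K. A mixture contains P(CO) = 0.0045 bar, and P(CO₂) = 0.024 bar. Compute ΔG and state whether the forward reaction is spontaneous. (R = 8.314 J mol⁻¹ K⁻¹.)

(C is a pure solid — omitted from Q_p.)
Q_p = P(CO)² / P(CO₂) = (0.0045)² / (0.024) = 8.44×10⁻⁴
ΔG = RT ln(Q_p/K_p) = (8.314 J mol⁻¹ K⁻¹)(800 K) × ln(8.44×10⁻⁴/0.0084)
   = (6.651 kJ/mol)(-2.298) = -15.3 kJ/mol
ΔG < 0, so the forward reaction is spontaneous (proceeds forward).

ΔG = -15.3 kJ/mol; the forward reaction is spontaneous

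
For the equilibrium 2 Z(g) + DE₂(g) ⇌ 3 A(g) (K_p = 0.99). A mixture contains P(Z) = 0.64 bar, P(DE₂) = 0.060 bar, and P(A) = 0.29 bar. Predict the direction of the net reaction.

neither direction; the system is at equilibrium

Q_p = P(A)³ / (P(Z)²·P(DE₂)) = (0.29)³ / ((0.64)²·(0.060)) = 0.99
Q_p = 0.99 = K_p, so the system is already at equilibrium.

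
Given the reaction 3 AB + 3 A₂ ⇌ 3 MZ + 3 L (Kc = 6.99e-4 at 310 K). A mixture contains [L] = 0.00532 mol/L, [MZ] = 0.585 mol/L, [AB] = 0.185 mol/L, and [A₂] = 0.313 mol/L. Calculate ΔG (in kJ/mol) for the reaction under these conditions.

ΔG = -3.88 kJ/mol

Qc = [MZ]³·[L]³ / ([AB]³·[A₂]³) = (0.585)³·(0.00532)³ / ((0.185)³·(0.313)³) = 1.55e-4
ΔG = RT ln(Qc/Kc) = (8.314 J mol⁻¹ K⁻¹)(310 K) × ln(1.55e-4/6.99e-4)
   = (2.577 kJ/mol)(-1.506) = -3.88 kJ/mol
ΔG < 0, so the forward reaction is spontaneous (proceeds forward).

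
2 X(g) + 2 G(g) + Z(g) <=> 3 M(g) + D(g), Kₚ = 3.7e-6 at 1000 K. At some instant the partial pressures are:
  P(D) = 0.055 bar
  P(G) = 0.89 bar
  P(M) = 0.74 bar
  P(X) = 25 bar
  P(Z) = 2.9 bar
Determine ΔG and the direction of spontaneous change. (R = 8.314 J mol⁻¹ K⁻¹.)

ΔG = 11.9 kJ/mol; the forward reaction is non-spontaneous

Qₚ = P(M)³·P(D) / (P(X)²·P(G)²·P(Z)) = (0.74)³·(0.055) / ((25)²·(0.89)²·(2.9)) = 1.55e-5
ΔG = RT ln(Qₚ/Kₚ) = (8.314 J mol⁻¹ K⁻¹)(1000 K) × ln(1.55e-5/3.7e-6)
   = (8.314 kJ/mol)(1.433) = 11.9 kJ/mol
ΔG > 0, so the forward reaction is non-spontaneous (proceeds in reverse).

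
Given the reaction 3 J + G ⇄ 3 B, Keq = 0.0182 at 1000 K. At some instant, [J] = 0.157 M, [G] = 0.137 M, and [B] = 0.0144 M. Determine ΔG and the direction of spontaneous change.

ΔG = -9.75 kJ/mol; the forward reaction is spontaneous

Q = [B]³ / ([J]³·[G]) = (0.0144)³ / ((0.157)³·(0.137)) = 0.00563
ΔG = RT ln(Q/Keq) = (8.314 J mol⁻¹ K⁻¹)(1000 K) × ln(0.00563/0.0182)
   = (8.314 kJ/mol)(-1.173) = -9.75 kJ/mol
ΔG < 0, so the forward reaction is spontaneous (proceeds forward).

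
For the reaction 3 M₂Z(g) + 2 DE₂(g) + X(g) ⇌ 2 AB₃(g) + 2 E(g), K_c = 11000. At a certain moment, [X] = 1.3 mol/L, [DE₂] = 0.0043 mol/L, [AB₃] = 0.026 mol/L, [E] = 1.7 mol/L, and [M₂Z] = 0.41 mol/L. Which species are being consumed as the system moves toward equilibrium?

M₂Z, DE₂, X (reactants)

Q_c = [AB₃]²·[E]² / ([M₂Z]³·[DE₂]²·[X]) = (0.026)²·(1.7)² / ((0.41)³·(0.0043)²·(1.3)) = 1200
Q_c = 1200 < K_c = 11000: net forward reaction.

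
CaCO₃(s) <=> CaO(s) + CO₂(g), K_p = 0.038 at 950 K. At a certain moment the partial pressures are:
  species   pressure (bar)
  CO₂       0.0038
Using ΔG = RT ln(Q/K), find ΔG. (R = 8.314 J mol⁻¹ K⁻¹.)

(CaCO₃, CaO are pure solids — omitted from Q_p.)
Q_p = P(CO₂) = 0.00380
ΔG = RT ln(Q_p/K_p) = (8.314 J mol⁻¹ K⁻¹)(950 K) × ln(0.00380/0.038)
   = (7.898 kJ/mol)(-2.303) = -18.2 kJ/mol
ΔG < 0, so the forward reaction is spontaneous (proceeds forward).

ΔG = -18.2 kJ/mol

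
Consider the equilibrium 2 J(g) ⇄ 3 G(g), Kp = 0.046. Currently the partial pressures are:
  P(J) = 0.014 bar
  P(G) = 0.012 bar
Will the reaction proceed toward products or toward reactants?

Qp = P(G)³ / P(J)² = (0.012)³ / (0.014)² = 0.0088
Qp = 0.0088 < Kp = 0.046, so the forward reaction proceeds.

forward (toward products)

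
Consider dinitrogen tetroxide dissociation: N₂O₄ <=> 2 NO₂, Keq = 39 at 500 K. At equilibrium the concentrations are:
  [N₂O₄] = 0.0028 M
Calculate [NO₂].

At equilibrium, Keq = [NO₂]² / [N₂O₄] = 39.
([NO₂])² / (0.0028) = 39
[NO₂]² = 0.109 ⇒ [NO₂] = 0.33 M

[NO₂] = 0.33 M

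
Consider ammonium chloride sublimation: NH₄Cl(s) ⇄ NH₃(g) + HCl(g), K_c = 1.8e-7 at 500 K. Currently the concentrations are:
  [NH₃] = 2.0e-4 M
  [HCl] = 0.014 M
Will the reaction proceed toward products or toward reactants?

reverse (toward reactants)

(NH₄Cl is a pure solid — omitted from Q_c.)
Q_c = [NH₃]·[HCl] = (2.0e-4)·(0.014) = 2.8e-6
Q_c = 2.8e-6 > K_c = 1.8e-7, so the reverse reaction proceeds.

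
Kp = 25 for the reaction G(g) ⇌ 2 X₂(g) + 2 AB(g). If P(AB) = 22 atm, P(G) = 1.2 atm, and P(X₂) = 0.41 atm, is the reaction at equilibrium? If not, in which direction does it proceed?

toward reactants

Qp = P(X₂)²·P(AB)² / P(G) = (0.41)²·(22)² / (1.2) = 68
Qp = 68 > Kp = 25, so the reverse reaction proceeds.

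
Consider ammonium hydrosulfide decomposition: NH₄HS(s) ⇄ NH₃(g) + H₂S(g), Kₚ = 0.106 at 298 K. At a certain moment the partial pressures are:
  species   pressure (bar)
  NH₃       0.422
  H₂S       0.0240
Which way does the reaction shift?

toward products

(NH₄HS is a pure solid — omitted from Qₚ.)
Qₚ = P(NH₃)·P(H₂S) = (0.422)·(0.0240) = 0.0101
Qₚ = 0.0101 < Kₚ = 0.106, so the forward reaction proceeds.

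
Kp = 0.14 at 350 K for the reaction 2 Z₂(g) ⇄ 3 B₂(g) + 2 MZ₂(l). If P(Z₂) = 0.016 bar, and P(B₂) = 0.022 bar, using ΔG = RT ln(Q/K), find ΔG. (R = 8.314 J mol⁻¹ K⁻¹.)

ΔG = -3.53 kJ/mol

(MZ₂ is a pure liquid — omitted from Qp.)
Qp = P(B₂)³ / P(Z₂)² = (0.022)³ / (0.016)² = 0.0416
ΔG = RT ln(Qp/Kp) = (8.314 J mol⁻¹ K⁻¹)(350 K) × ln(0.0416/0.14)
   = (2.910 kJ/mol)(-1.214) = -3.53 kJ/mol
ΔG < 0, so the forward reaction is spontaneous (proceeds forward).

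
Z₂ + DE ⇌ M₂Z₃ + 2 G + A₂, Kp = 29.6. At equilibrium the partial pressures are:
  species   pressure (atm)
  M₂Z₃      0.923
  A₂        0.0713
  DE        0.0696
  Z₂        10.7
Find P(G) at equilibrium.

P(G) = 18.3 atm

At equilibrium, Kp = P(M₂Z₃)·P(G)²·P(A₂) / (P(Z₂)·P(DE)) = 29.6.
(0.923)·(P(G))²·(0.0713) / ((10.7)·(0.0696)) = 29.6
P(G)² = 335 ⇒ P(G) = 18.3 atm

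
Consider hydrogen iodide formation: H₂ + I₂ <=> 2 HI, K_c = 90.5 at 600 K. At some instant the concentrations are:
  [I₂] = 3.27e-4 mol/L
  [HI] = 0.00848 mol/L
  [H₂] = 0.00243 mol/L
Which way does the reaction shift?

neither direction; the system is at equilibrium

Q_c = [HI]² / ([H₂]·[I₂]) = (0.00848)² / ((0.00243)·(3.27e-4)) = 90.5
Q_c = 90.5 = K_c, so the system is already at equilibrium.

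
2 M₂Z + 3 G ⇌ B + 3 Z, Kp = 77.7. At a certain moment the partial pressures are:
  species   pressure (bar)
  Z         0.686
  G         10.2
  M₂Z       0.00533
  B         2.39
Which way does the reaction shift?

toward products

Qp = P(B)·P(Z)³ / (P(M₂Z)²·P(G)³) = (2.39)·(0.686)³ / ((0.00533)²·(10.2)³) = 25.6
Qp = 25.6 < Kp = 77.7, so the forward reaction proceeds.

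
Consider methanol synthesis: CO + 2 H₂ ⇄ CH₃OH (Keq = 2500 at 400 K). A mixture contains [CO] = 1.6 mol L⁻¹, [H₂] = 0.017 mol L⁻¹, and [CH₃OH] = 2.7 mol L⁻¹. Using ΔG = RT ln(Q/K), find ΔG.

Q = [CH₃OH] / ([CO]·[H₂]²) = (2.7) / ((1.6)·(0.017)²) = 5840
ΔG = RT ln(Q/Keq) = (8.314 J mol⁻¹ K⁻¹)(400 K) × ln(5840/2500)
   = (3.326 kJ/mol)(0.8484) = 2.82 kJ/mol
ΔG > 0, so the forward reaction is non-spontaneous (proceeds in reverse).

ΔG = 2.82 kJ/mol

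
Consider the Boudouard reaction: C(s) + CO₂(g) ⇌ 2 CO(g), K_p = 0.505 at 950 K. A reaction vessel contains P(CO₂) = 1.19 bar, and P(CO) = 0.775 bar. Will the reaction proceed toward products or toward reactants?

at equilibrium

(C is a pure solid — omitted from Q_p.)
Q_p = P(CO)² / P(CO₂) = (0.775)² / (1.19) = 0.505
Q_p = 0.505 = K_p, so the system is already at equilibrium.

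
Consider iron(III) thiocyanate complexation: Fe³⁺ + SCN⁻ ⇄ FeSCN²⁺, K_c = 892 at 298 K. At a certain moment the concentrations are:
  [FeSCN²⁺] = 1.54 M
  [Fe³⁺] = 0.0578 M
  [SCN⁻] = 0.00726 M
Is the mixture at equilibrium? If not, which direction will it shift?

Q_c = [FeSCN²⁺] / ([Fe³⁺]·[SCN⁻]) = (1.54) / ((0.0578)·(0.00726)) = 3670
Q_c = 3670 > K_c = 892: net reverse reaction.

no; Q > K, reaction proceeds in reverse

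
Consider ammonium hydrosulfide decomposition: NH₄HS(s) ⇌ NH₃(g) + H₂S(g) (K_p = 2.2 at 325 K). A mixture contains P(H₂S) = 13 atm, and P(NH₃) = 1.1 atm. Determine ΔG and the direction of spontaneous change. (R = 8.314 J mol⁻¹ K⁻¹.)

ΔG = 5.06 kJ/mol; the forward reaction is non-spontaneous

(NH₄HS is a pure solid — omitted from Q_p.)
Q_p = P(NH₃)·P(H₂S) = (1.1)·(13) = 14.3
ΔG = RT ln(Q_p/K_p) = (8.314 J mol⁻¹ K⁻¹)(325 K) × ln(14.3/2.2)
   = (2.702 kJ/mol)(1.872) = 5.06 kJ/mol
ΔG > 0, so the forward reaction is non-spontaneous (proceeds in reverse).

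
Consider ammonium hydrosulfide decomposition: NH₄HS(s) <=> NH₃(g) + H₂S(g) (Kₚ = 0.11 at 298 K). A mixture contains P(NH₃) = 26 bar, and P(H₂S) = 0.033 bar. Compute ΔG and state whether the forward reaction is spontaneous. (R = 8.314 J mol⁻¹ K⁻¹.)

ΔG = 5.09 kJ/mol; the forward reaction is non-spontaneous

(NH₄HS is a pure solid — omitted from Qₚ.)
Qₚ = P(NH₃)·P(H₂S) = (26)·(0.033) = 0.858
ΔG = RT ln(Qₚ/Kₚ) = (8.314 J mol⁻¹ K⁻¹)(298 K) × ln(0.858/0.11)
   = (2.478 kJ/mol)(2.054) = 5.09 kJ/mol
ΔG > 0, so the forward reaction is non-spontaneous (proceeds in reverse).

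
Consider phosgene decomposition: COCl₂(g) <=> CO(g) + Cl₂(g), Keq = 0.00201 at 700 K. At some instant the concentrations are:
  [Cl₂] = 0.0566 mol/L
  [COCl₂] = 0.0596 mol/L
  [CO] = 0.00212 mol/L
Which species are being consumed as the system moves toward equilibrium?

none (at equilibrium)

Q = [CO]·[Cl₂] / [COCl₂] = (0.00212)·(0.0566) / (0.0596) = 0.00201
Q = 0.00201 = Keq; the system is at equilibrium.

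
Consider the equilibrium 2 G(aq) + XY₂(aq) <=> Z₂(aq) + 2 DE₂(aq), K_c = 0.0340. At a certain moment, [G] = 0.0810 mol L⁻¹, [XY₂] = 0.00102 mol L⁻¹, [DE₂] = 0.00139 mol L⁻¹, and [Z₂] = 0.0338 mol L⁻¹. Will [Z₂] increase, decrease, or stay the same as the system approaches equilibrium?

increase

Q_c = [Z₂]·[DE₂]² / ([G]²·[XY₂]) = (0.0338)·(0.00139)² / ((0.0810)²·(0.00102)) = 0.00976
Q_c = 0.00976 < K_c = 0.0340: net forward reaction.
Z₂ is a product, so it increases.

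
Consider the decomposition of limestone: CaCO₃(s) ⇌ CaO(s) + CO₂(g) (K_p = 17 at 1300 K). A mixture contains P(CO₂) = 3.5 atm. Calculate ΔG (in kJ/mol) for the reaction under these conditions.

(CaCO₃, CaO are pure solids — omitted from Q_p.)
Q_p = P(CO₂) = 3.50
ΔG = RT ln(Q_p/K_p) = (8.314 J mol⁻¹ K⁻¹)(1300 K) × ln(3.50/17)
   = (10.81 kJ/mol)(-1.580) = -17.1 kJ/mol
ΔG < 0, so the forward reaction is spontaneous (proceeds forward).

ΔG = -17.1 kJ/mol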